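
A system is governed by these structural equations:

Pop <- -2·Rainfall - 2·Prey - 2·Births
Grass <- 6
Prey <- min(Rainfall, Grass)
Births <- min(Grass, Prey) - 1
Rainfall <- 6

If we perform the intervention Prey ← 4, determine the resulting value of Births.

The intervention breaks the incoming arrows to Prey: Prey <- min(Rainfall, Grass) no longer applies, and Prey = 4.
Births = min(Grass, Prey) - 1  [with Grass=6, Prey=4]  = 3

3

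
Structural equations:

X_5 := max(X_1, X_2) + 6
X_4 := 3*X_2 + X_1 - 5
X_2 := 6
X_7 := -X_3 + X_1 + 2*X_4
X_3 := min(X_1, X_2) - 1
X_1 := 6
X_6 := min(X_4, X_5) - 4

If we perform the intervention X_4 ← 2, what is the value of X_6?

-2

Under do(X_4=2), the mechanism X_4 := 3*X_2 + X_1 - 5 is discarded; X_4 is fixed at 2.
X_5 = max(X_1, X_2) + 6  [with X_1=6, X_2=6]  = 12
X_6 = min(X_4, X_5) - 4  [with X_4=2, X_5=12]  = -2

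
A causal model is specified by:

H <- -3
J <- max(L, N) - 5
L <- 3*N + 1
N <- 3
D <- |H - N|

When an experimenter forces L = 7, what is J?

Intervening sets L = 7 and removes its equation (L <- 3*N + 1).
J = max(L, N) - 5  [with L=7, N=3]  = 2

2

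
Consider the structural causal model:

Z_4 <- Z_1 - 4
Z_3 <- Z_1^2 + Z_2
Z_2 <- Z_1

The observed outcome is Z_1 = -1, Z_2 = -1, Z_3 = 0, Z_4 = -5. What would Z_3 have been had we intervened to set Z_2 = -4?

The intervention breaks the incoming arrows to Z_2: Z_2 <- Z_1 no longer applies, and Z_2 = -4.
Z_3 = Z_1^2 + Z_2  [with Z_1=-1, Z_2=-4]  = -3

-3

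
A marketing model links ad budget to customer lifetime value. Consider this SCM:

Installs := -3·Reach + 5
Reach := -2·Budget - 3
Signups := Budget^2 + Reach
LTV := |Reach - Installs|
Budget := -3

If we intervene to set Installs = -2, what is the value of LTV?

do(Installs=-2) replaces the equation Installs := -3·Reach + 5 with the constant Installs = -2.
Reach = -2·Budget - 3  [with Budget=-3]  = 3
LTV = |Reach - Installs|  [with Reach=3, Installs=-2]  = 5

5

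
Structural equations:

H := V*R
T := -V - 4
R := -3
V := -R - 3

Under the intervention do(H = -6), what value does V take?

0

Under do(H=-6), the mechanism H := V*R is discarded; H is fixed at -6.
Since V is not a descendant of the intervened variable, it is unaffected.
V = -R - 3  [with R=-3]  = 0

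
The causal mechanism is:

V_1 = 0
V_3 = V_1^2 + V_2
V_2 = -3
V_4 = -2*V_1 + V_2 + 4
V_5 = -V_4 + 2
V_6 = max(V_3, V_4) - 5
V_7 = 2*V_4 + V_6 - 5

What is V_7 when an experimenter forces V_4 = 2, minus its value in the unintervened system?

The intervention breaks the incoming arrows to V_4: V_4 = -2*V_1 + V_2 + 4 no longer applies, and V_4 = 2.
V_3 = V_1^2 + V_2  [with V_1=0, V_2=-3]  = -3
V_6 = max(V_3, V_4) - 5  [with V_3=-3, V_4=2]  = -3
V_7 = 2*V_4 + V_6 - 5  [with V_4=2, V_6=-3]  = -4
Without intervention: V_3 = V_1^2 + V_2  [with V_1=0, V_2=-3]  = -3; V_4 = -2*V_1 + V_2 + 4  [with V_1=0, V_2=-3]  = 1; V_6 = max(V_3, V_4) - 5  [with V_3=-3, V_4=1]  = -4; V_7 = 2*V_4 + V_6 - 5  [with V_4=1, V_6=-4]  = -7.
Change = -4 − (-7) = 3.

3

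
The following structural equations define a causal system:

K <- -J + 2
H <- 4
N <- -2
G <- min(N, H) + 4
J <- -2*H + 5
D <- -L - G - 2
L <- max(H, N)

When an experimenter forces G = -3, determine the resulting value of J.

do(G=-3) replaces the equation G <- min(N, H) + 4 with the constant G = -3.
J is not downstream of the intervention, so its value is determined by the original equations.
J = -2*H + 5  [with H=4]  = -3

-3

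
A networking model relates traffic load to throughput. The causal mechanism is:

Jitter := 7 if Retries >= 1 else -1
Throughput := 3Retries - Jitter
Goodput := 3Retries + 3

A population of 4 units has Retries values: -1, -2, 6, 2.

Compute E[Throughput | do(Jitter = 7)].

Every unit gets Jitter=7 under the intervention. Throughput values become -10, -13, 11, -1; E[Throughput|do(Jitter=7)] = -3.25.

-3.25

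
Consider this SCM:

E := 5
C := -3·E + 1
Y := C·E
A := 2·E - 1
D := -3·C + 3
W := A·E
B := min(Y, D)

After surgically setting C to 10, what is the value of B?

Under do(C=10), the mechanism C := -3·E + 1 is discarded; C is fixed at 10.
Y = C·E  [with C=10, E=5]  = 50
D = -3·C + 3  [with C=10]  = -27
B = min(Y, D)  [with Y=50, D=-27]  = -27

-27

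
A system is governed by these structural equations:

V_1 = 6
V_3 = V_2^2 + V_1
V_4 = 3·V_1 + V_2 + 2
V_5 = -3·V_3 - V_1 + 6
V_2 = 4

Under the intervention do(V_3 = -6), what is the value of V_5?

18

do(V_3=-6) replaces the equation V_3 = V_2^2 + V_1 with the constant V_3 = -6.
V_5 = -3·V_3 - V_1 + 6  [with V_3=-6, V_1=6]  = 18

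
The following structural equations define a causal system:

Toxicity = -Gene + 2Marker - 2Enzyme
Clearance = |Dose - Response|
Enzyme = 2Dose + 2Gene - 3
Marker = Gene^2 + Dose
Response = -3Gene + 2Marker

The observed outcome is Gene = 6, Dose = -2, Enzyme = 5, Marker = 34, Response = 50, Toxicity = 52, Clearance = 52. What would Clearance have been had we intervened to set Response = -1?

Under do(Response=-1), the mechanism Response = -3Gene + 2Marker is discarded; Response is fixed at -1.
Clearance = |Dose - Response|  [with Dose=-2, Response=-1]  = 1

1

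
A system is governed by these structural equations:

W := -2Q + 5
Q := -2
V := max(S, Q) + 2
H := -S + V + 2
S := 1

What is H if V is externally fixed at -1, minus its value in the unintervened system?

-4

do(V=-1) replaces the equation V := max(S, Q) + 2 with the constant V = -1.
H = -S + V + 2  [with S=1, V=-1]  = 0
Without intervention: V = max(S, Q) + 2  [with S=1, Q=-2]  = 3; H = -S + V + 2  [with S=1, V=3]  = 4.
Change = 0 − 4 = -4.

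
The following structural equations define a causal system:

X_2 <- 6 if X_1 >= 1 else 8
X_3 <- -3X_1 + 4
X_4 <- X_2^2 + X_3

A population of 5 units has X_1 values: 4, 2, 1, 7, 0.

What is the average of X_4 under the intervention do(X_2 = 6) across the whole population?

do(X_2=6) breaks X_2's dependence on X_1. With X_2=6 fixed, X_4 across the units is 28, 34, 37, 19, 40, mean 31.6.

31.6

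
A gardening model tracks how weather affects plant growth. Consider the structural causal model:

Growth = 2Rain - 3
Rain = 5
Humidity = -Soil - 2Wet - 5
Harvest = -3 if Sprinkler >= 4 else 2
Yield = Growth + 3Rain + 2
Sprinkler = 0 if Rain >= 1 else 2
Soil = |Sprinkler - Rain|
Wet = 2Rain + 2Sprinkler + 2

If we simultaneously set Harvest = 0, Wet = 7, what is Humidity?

The joint intervention fixes Harvest = 0, Wet = 7, removing each variable's own equation.
Sprinkler = 0 if Rain >= 1 else 2  [with Rain=5]  = 0
Soil = |Sprinkler - Rain|  [with Sprinkler=0, Rain=5]  = 5
Humidity = -Soil - 2Wet - 5  [with Soil=5, Wet=7]  = -24

-24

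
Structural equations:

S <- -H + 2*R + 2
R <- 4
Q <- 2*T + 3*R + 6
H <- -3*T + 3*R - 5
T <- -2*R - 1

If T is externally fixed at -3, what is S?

do(T=-3) replaces the equation T <- -2*R - 1 with the constant T = -3.
H = -3*T + 3*R - 5  [with T=-3, R=4]  = 16
S = -H + 2*R + 2  [with H=16, R=4]  = -6

-6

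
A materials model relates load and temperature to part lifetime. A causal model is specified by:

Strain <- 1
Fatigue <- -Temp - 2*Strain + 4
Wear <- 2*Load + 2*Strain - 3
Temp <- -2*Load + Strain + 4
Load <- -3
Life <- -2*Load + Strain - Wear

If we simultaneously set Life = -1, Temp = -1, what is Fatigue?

3

Under do(Life = -1, Temp = -1), each intervened variable's structural equation is replaced by its fixed value.
Fatigue = -Temp - 2*Strain + 4  [with Temp=-1, Strain=1]  = 3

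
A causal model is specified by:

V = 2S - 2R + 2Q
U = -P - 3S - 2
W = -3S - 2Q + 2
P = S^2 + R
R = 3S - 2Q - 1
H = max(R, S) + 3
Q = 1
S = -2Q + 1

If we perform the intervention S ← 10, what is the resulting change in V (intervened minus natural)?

-44

Under do(S=10), the mechanism S = -2Q + 1 is discarded; S is fixed at 10.
R = 3S - 2Q - 1  [with S=10, Q=1]  = 27
V = 2S - 2R + 2Q  [with S=10, R=27, Q=1]  = -32
Without intervention: S = -2Q + 1  [with Q=1]  = -1; R = 3S - 2Q - 1  [with S=-1, Q=1]  = -6; V = 2S - 2R + 2Q  [with S=-1, R=-6, Q=1]  = 12.
Change = -32 − 12 = -44.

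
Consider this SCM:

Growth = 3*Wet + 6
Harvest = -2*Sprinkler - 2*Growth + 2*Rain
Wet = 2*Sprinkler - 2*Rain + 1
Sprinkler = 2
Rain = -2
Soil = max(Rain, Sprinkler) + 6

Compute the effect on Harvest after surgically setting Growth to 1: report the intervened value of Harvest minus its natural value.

64

The intervention breaks the incoming arrows to Growth: Growth = 3*Wet + 6 no longer applies, and Growth = 1.
Harvest = -2*Sprinkler - 2*Growth + 2*Rain  [with Sprinkler=2, Growth=1, Rain=-2]  = -10
Without intervention: Wet = 2*Sprinkler - 2*Rain + 1  [with Sprinkler=2, Rain=-2]  = 9; Growth = 3*Wet + 6  [with Wet=9]  = 33; Harvest = -2*Sprinkler - 2*Growth + 2*Rain  [with Sprinkler=2, Growth=33, Rain=-2]  = -74.
Change = -10 − (-74) = 64.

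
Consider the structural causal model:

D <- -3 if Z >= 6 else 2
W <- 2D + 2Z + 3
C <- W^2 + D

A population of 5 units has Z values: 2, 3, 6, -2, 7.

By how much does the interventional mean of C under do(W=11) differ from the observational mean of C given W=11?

The intervention sets W=11 in all 5 units regardless of Z. Recomputing C per unit gives 123, 123, 118, 123, 118; average 121.
Conditioning on W=11 selects the 2 unit(s) with Z ∈ {2, 7}. Their C values: 123, 118. Mean = 120.5.
Difference = 121 − 120.5 = 0.5.

0.5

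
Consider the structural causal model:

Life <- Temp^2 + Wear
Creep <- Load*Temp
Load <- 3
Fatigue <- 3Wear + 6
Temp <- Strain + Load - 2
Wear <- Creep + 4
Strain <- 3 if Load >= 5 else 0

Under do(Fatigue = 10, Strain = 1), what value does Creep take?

6

Under do(Fatigue = 10, Strain = 1), each intervened variable's structural equation is replaced by its fixed value.
Temp = Strain + Load - 2  [with Strain=1, Load=3]  = 2
Creep = Load*Temp  [with Load=3, Temp=2]  = 6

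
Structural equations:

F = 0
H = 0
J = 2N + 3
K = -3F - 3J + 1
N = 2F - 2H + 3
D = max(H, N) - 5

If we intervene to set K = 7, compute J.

9

The intervention breaks the incoming arrows to K: K = -3F - 3J + 1 no longer applies, and K = 7.
Since J is not a descendant of the intervened variable, it is unaffected.
N = 2F - 2H + 3  [with F=0, H=0]  = 3
J = 2N + 3  [with N=3]  = 9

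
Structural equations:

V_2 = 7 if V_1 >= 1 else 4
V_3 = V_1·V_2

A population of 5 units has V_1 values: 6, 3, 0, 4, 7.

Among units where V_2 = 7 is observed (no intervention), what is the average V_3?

E[V_3|V_2=7] averages over only the 4 units with V_2=7 (V_1 = 6, 3, 4, 7): V_3 = 42, 21, 28, 49, mean 35.

35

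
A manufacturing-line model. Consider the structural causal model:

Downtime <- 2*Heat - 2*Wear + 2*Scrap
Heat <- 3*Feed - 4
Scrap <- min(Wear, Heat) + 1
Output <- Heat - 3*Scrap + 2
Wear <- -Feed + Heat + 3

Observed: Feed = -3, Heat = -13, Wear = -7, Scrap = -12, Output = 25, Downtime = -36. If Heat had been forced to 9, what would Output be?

do(Heat=9) replaces the equation Heat <- 3*Feed - 4 with the constant Heat = 9.
Wear = -Feed + Heat + 3  [with Feed=-3, Heat=9]  = 15
Scrap = min(Wear, Heat) + 1  [with Wear=15, Heat=9]  = 10
Output = Heat - 3*Scrap + 2  [with Heat=9, Scrap=10]  = -19

-19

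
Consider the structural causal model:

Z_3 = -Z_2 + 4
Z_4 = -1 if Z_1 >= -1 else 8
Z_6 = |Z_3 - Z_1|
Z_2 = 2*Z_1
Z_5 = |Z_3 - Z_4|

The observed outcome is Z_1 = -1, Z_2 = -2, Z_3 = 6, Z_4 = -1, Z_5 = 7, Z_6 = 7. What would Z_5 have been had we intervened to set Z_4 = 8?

Intervening sets Z_4 = 8 and removes its equation (Z_4 = -1 if Z_1 >= -1 else 8).
Z_2 = 2*Z_1  [with Z_1=-1]  = -2
Z_3 = -Z_2 + 4  [with Z_2=-2]  = 6
Z_5 = |Z_3 - Z_4|  [with Z_3=6, Z_4=8]  = 2

2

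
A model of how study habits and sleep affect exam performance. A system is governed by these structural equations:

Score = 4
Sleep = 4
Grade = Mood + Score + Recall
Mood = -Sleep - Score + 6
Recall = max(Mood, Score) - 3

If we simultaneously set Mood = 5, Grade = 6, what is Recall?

2

The joint intervention fixes Mood = 5, Grade = 6, removing each variable's own equation.
Recall = max(Mood, Score) - 3  [with Mood=5, Score=4]  = 2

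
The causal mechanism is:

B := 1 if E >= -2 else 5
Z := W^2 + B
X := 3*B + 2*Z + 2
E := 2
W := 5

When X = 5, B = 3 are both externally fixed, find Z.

28

Under do(X = 5, B = 3), each intervened variable's structural equation is replaced by its fixed value.
Z = W^2 + B  [with W=5, B=3]  = 28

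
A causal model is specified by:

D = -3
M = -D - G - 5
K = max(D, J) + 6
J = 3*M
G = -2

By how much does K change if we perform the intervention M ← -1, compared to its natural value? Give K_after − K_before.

do(M=-1) replaces the equation M = -D - G - 5 with the constant M = -1.
J = 3*M  [with M=-1]  = -3
K = max(D, J) + 6  [with D=-3, J=-3]  = 3
Without intervention: M = -D - G - 5  [with D=-3, G=-2]  = 0; J = 3*M  [with M=0]  = 0; K = max(D, J) + 6  [with D=-3, J=0]  = 6.
Change = 3 − 6 = -3.

-3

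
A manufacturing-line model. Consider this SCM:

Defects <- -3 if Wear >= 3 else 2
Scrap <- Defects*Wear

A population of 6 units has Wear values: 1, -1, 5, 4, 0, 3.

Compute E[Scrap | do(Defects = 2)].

4

Under do(Defects=2), Defects's equation is replaced by Defects=2 for every unit. Per-unit Scrap: 2, -2, 10, 8, 0, 6. Mean = 4.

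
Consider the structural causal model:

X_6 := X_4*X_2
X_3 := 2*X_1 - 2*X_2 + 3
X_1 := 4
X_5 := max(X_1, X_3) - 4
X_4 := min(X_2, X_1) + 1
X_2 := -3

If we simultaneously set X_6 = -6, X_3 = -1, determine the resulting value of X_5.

0

Under do(X_6 = -6, X_3 = -1), each intervened variable's structural equation is replaced by its fixed value.
X_5 = max(X_1, X_3) - 4  [with X_1=4, X_3=-1]  = 0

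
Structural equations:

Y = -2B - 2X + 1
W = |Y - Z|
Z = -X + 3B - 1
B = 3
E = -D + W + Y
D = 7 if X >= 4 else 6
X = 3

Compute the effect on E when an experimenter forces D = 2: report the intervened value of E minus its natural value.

Under do(D=2), the mechanism D = 7 if X >= 4 else 6 is discarded; D is fixed at 2.
Z = -X + 3B - 1  [with X=3, B=3]  = 5
Y = -2B - 2X + 1  [with B=3, X=3]  = -11
W = |Y - Z|  [with Y=-11, Z=5]  = 16
E = -D + W + Y  [with D=2, W=16, Y=-11]  = 3
Without intervention: Z = -X + 3B - 1  [with X=3, B=3]  = 5; Y = -2B - 2X + 1  [with B=3, X=3]  = -11; D = 7 if X >= 4 else 6  [with X=3]  = 6; W = |Y - Z|  [with Y=-11, Z=5]  = 16; E = -D + W + Y  [with D=6, W=16, Y=-11]  = -1.
Change = 3 − (-1) = 4.

4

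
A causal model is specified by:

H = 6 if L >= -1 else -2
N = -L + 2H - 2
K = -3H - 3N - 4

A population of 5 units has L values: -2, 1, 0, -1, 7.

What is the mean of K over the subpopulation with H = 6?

-46.75

E[K|H=6] averages over only the 4 units with H=6 (L = 1, 0, -1, 7): K = -49, -52, -55, -31, mean -46.75.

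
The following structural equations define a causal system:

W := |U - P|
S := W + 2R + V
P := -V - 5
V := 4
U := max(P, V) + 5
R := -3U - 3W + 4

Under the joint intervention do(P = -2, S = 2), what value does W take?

The joint intervention fixes P = -2, S = 2, removing each variable's own equation.
U = max(P, V) + 5  [with P=-2, V=4]  = 9
W = |U - P|  [with U=9, P=-2]  = 11

11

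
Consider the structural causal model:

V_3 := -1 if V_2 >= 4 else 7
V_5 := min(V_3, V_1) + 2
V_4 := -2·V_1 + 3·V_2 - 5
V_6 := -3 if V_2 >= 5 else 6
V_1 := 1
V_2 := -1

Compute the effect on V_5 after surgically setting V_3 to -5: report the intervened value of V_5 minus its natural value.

-6

do(V_3=-5) replaces the equation V_3 := -1 if V_2 >= 4 else 7 with the constant V_3 = -5.
V_5 = min(V_3, V_1) + 2  [with V_3=-5, V_1=1]  = -3
Without intervention: V_3 = -1 if V_2 >= 4 else 7  [with V_2=-1]  = 7; V_5 = min(V_3, V_1) + 2  [with V_3=7, V_1=1]  = 3.
Change = -3 − 3 = -6.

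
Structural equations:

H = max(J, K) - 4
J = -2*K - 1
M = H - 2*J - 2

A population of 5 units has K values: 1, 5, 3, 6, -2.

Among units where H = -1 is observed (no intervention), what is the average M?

Conditioning on H=-1 selects the 2 unit(s) with K ∈ {3, -2}. Their M values: 11, -9. Mean = 1.

1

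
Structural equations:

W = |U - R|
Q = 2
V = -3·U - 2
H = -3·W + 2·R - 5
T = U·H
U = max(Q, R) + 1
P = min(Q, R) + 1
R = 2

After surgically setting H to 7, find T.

Intervening sets H = 7 and removes its equation (H = -3·W + 2·R - 5).
U = max(Q, R) + 1  [with Q=2, R=2]  = 3
T = U·H  [with U=3, H=7]  = 21

21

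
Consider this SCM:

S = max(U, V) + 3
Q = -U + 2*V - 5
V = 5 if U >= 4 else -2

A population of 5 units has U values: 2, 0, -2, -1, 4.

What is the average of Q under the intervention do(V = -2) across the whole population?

The intervention sets V=-2 in all 5 units regardless of U. Recomputing Q per unit gives -11, -9, -7, -8, -13; average -9.6.

-9.6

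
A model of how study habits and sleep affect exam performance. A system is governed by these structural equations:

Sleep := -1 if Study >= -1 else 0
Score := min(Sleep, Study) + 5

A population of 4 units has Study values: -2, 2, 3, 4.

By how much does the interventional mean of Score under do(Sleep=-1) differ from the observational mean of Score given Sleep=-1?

The intervention sets Sleep=-1 in all 4 units regardless of Study. Recomputing Score per unit gives 3, 4, 4, 4; average 3.75.
Conditioning on Sleep=-1 selects the 3 unit(s) with Study ∈ {2, 3, 4}. Their Score values: 4, 4, 4. Mean = 4.
Difference = 3.75 − 4 = -0.25.

-0.25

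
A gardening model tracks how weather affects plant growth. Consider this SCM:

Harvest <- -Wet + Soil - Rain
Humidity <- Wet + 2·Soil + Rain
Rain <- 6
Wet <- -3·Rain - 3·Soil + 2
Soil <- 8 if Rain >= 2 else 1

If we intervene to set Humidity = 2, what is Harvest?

42

Intervening sets Humidity = 2 and removes its equation (Humidity <- Wet + 2·Soil + Rain).
No directed path runs from Humidity to Harvest, so Harvest keeps its natural value.
Soil = 8 if Rain >= 2 else 1  [with Rain=6]  = 8
Wet = -3·Rain - 3·Soil + 2  [with Rain=6, Soil=8]  = -40
Harvest = -Wet + Soil - Rain  [with Wet=-40, Soil=8, Rain=6]  = 42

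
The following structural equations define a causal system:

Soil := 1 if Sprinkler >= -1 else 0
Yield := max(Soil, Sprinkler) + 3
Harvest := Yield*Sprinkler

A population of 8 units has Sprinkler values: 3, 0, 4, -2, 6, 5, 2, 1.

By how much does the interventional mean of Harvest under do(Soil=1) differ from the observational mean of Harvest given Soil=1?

-3.75

The intervention sets Soil=1 in all 8 units regardless of Sprinkler. Recomputing Harvest per unit gives 18, 0, 28, -8, 54, 40, 10, 4; average 18.25.
Observing Soil=1 restricts to units where Soil's equation naturally yields 1: Sprinkler ∈ {3, 0, 4, 6, 5, 2, 1}. In that subpopulation Harvest = 18, 0, 28, 54, 40, 10, 4, mean 22.
Difference = 18.25 − 22 = -3.75.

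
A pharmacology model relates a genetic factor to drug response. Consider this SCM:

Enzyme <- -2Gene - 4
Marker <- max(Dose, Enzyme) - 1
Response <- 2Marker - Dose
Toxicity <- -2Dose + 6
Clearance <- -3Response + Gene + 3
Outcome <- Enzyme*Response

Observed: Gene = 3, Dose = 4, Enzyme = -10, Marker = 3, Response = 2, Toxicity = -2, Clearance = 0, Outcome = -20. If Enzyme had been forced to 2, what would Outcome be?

4

The intervention breaks the incoming arrows to Enzyme: Enzyme <- -2Gene - 4 no longer applies, and Enzyme = 2.
Marker = max(Dose, Enzyme) - 1  [with Dose=4, Enzyme=2]  = 3
Response = 2Marker - Dose  [with Marker=3, Dose=4]  = 2
Outcome = Enzyme*Response  [with Enzyme=2, Response=2]  = 4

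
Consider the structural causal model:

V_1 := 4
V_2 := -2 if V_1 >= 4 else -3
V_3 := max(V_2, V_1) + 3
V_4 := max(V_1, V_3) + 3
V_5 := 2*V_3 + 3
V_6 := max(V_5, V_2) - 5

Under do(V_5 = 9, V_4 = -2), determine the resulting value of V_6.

4

Setting V_5 = 9, V_4 = -2 by intervention discards those variables' equations.
V_2 = -2 if V_1 >= 4 else -3  [with V_1=4]  = -2
V_6 = max(V_5, V_2) - 5  [with V_5=9, V_2=-2]  = 4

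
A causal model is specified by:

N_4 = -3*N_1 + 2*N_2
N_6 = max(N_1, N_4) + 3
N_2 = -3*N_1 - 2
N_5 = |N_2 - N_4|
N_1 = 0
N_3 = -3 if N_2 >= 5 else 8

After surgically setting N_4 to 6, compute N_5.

Intervening sets N_4 = 6 and removes its equation (N_4 = -3*N_1 + 2*N_2).
N_2 = -3*N_1 - 2  [with N_1=0]  = -2
N_5 = |N_2 - N_4|  [with N_2=-2, N_4=6]  = 8

8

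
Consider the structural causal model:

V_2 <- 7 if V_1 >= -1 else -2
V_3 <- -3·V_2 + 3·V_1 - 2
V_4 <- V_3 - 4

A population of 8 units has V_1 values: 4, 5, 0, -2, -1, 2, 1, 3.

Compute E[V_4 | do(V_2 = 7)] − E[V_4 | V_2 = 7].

-1.5

do(V_2=7) breaks V_2's dependence on V_1. With V_2=7 fixed, V_4 across the units is -15, -12, -27, -33, -30, -21, -24, -18, mean -22.5.
Conditioning on V_2=7 selects the 7 unit(s) with V_1 ∈ {4, 5, 0, -1, 2, 1, 3}. Their V_4 values: -15, -12, -27, -30, -21, -24, -18. Mean = -21.
Difference = -22.5 − (-21) = -1.5.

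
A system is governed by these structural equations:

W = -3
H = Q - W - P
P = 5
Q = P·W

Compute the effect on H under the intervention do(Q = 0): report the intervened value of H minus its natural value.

15

The intervention breaks the incoming arrows to Q: Q = P·W no longer applies, and Q = 0.
H = Q - W - P  [with Q=0, W=-3, P=5]  = -2
Without intervention: Q = P·W  [with P=5, W=-3]  = -15; H = Q - W - P  [with Q=-15, W=-3, P=5]  = -17.
Change = -2 − (-17) = 15.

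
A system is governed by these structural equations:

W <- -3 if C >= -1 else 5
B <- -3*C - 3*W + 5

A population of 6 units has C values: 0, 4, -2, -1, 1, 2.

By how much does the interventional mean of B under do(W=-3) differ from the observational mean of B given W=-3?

1.6

Under do(W=-3), W's equation is replaced by W=-3 for every unit. Per-unit B: 14, 2, 20, 17, 11, 8. Mean = 12.
Observing W=-3 restricts to units where W's equation naturally yields -3: C ∈ {0, 4, -1, 1, 2}. In that subpopulation B = 14, 2, 17, 11, 8, mean 10.4.
Difference = 12 − 10.4 = 1.6.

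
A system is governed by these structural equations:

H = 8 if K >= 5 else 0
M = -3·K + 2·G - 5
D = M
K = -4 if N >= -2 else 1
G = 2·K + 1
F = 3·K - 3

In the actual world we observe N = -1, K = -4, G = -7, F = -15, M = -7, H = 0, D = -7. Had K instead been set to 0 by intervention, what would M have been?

do(K=0) replaces the equation K = -4 if N >= -2 else 1 with the constant K = 0.
G = 2·K + 1  [with K=0]  = 1
M = -3·K + 2·G - 5  [with K=0, G=1]  = -3

-3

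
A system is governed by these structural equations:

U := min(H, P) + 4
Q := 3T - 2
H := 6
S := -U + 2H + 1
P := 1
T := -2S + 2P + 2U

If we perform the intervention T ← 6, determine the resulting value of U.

5

do(T=6) replaces the equation T := -2S + 2P + 2U with the constant T = 6.
U is not downstream of the intervention, so its value is determined by the original equations.
U = min(H, P) + 4  [with H=6, P=1]  = 5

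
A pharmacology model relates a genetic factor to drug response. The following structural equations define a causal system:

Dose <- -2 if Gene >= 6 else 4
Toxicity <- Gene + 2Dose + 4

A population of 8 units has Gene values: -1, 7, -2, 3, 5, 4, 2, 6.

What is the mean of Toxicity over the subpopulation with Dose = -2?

6.5

Conditioning on Dose=-2 selects the 2 unit(s) with Gene ∈ {7, 6}. Their Toxicity values: 7, 6. Mean = 6.5.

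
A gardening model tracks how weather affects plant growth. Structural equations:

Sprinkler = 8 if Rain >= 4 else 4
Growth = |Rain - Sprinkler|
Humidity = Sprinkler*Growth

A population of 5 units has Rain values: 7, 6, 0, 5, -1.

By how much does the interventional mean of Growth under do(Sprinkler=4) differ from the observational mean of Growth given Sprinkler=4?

-1.5

Every unit gets Sprinkler=4 under the intervention. Growth values become 3, 2, 4, 1, 5; E[Growth|do(Sprinkler=4)] = 3.
Conditioning on Sprinkler=4 selects the 2 unit(s) with Rain ∈ {0, -1}. Their Growth values: 4, 5. Mean = 4.5.
Difference = 3 − 4.5 = -1.5.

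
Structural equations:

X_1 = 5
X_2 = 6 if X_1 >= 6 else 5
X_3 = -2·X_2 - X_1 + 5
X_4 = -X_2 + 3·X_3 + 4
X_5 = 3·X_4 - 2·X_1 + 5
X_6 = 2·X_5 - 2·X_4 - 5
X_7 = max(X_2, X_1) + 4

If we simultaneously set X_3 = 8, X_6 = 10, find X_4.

Setting X_3 = 8, X_6 = 10 by intervention discards those variables' equations.
X_2 = 6 if X_1 >= 6 else 5  [with X_1=5]  = 5
X_4 = -X_2 + 3·X_3 + 4  [with X_2=5, X_3=8]  = 23

23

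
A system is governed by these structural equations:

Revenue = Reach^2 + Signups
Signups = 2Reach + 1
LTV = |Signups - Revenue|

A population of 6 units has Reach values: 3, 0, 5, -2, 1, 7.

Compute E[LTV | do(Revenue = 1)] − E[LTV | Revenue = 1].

Every unit gets Revenue=1 under the intervention. LTV values become 6, 0, 10, 4, 2, 14; E[LTV|do(Revenue=1)] = 6.
E[LTV|Revenue=1] averages over only the 2 units with Revenue=1 (Reach = 0, -2): LTV = 0, 4, mean 2.
Difference = 6 − 2 = 4.

4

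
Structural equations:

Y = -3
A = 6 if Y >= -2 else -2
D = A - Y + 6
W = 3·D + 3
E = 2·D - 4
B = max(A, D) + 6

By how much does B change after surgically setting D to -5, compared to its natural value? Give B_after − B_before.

-9

The intervention breaks the incoming arrows to D: D = A - Y + 6 no longer applies, and D = -5.
A = 6 if Y >= -2 else -2  [with Y=-3]  = -2
B = max(A, D) + 6  [with A=-2, D=-5]  = 4
Without intervention: A = 6 if Y >= -2 else -2  [with Y=-3]  = -2; D = A - Y + 6  [with A=-2, Y=-3]  = 7; B = max(A, D) + 6  [with A=-2, D=7]  = 13.
Change = 4 − 13 = -9.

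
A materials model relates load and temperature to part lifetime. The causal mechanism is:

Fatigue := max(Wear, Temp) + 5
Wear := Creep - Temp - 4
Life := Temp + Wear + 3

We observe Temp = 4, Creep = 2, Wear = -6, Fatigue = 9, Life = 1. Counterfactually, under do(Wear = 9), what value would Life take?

16

do(Wear=9) replaces the equation Wear := Creep - Temp - 4 with the constant Wear = 9.
Life = Temp + Wear + 3  [with Temp=4, Wear=9]  = 16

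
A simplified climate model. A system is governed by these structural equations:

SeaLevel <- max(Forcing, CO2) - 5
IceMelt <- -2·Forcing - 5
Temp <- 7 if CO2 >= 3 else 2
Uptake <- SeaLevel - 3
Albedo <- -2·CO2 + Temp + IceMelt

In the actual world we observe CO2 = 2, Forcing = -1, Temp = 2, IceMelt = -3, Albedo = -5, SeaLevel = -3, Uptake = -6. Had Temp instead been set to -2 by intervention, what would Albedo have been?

do(Temp=-2) replaces the equation Temp <- 7 if CO2 >= 3 else 2 with the constant Temp = -2.
IceMelt = -2·Forcing - 5  [with Forcing=-1]  = -3
Albedo = -2·CO2 + Temp + IceMelt  [with CO2=2, Temp=-2, IceMelt=-3]  = -9

-9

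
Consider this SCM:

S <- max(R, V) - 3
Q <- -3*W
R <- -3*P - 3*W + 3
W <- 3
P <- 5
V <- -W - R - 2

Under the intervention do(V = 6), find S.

Intervening sets V = 6 and removes its equation (V <- -W - R - 2).
R = -3*P - 3*W + 3  [with P=5, W=3]  = -21
S = max(R, V) - 3  [with R=-21, V=6]  = 3

3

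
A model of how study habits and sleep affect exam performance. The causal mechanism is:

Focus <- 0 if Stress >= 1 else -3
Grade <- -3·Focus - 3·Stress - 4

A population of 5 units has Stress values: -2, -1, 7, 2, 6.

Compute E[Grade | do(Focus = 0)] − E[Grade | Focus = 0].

do(Focus=0) breaks Focus's dependence on Stress. With Focus=0 fixed, Grade across the units is 2, -1, -25, -10, -22, mean -11.2.
Observing Focus=0 restricts to units where Focus's equation naturally yields 0: Stress ∈ {7, 2, 6}. In that subpopulation Grade = -25, -10, -22, mean -19.
Difference = -11.2 − (-19) = 7.8.

7.8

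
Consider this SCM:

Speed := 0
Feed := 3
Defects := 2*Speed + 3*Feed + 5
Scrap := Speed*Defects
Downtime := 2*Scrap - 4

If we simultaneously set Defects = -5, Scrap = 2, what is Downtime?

0

Setting Defects = -5, Scrap = 2 by intervention discards those variables' equations.
Downtime = 2*Scrap - 4  [with Scrap=2]  = 0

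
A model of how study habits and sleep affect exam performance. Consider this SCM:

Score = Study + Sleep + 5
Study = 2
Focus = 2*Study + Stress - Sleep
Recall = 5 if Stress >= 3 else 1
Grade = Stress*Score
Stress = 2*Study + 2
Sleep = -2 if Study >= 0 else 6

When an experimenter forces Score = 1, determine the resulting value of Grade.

6

Under do(Score=1), the mechanism Score = Study + Sleep + 5 is discarded; Score is fixed at 1.
Stress = 2*Study + 2  [with Study=2]  = 6
Grade = Stress*Score  [with Stress=6, Score=1]  = 6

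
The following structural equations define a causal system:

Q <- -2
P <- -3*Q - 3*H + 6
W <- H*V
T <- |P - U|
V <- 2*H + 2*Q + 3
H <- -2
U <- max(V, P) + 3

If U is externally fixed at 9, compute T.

Intervening sets U = 9 and removes its equation (U <- max(V, P) + 3).
P = -3*Q - 3*H + 6  [with Q=-2, H=-2]  = 18
T = |P - U|  [with P=18, U=9]  = 9

9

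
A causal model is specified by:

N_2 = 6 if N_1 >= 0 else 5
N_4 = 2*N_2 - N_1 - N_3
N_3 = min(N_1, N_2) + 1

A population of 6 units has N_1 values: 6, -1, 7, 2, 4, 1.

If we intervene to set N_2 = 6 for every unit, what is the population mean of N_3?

Every unit gets N_2=6 under the intervention. N_3 values become 7, 0, 7, 3, 5, 2; E[N_3|do(N_2=6)] = 4.

4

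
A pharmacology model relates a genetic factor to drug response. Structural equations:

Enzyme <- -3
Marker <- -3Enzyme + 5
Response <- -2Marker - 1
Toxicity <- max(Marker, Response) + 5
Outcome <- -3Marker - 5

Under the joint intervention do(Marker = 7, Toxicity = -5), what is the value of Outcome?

Setting Marker = 7, Toxicity = -5 by intervention discards those variables' equations.
Outcome = -3Marker - 5  [with Marker=7]  = -26

-26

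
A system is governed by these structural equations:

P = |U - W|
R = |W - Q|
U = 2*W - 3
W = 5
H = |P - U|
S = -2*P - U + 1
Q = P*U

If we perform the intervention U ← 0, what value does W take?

Under do(U=0), the mechanism U = 2*W - 3 is discarded; U is fixed at 0.
W is not downstream of the intervention, so its value is determined by the original equations.

5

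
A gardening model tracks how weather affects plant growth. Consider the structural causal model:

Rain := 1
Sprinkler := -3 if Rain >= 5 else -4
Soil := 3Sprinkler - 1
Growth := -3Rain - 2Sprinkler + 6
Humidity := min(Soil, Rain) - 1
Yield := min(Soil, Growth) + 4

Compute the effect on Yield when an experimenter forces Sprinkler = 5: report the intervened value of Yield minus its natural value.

Under do(Sprinkler=5), the mechanism Sprinkler := -3 if Rain >= 5 else -4 is discarded; Sprinkler is fixed at 5.
Soil = 3Sprinkler - 1  [with Sprinkler=5]  = 14
Growth = -3Rain - 2Sprinkler + 6  [with Rain=1, Sprinkler=5]  = -7
Yield = min(Soil, Growth) + 4  [with Soil=14, Growth=-7]  = -3
Without intervention: Sprinkler = -3 if Rain >= 5 else -4  [with Rain=1]  = -4; Soil = 3Sprinkler - 1  [with Sprinkler=-4]  = -13; Growth = -3Rain - 2Sprinkler + 6  [with Rain=1, Sprinkler=-4]  = 11; Yield = min(Soil, Growth) + 4  [with Soil=-13, Growth=11]  = -9.
Change = -3 − (-9) = 6.

6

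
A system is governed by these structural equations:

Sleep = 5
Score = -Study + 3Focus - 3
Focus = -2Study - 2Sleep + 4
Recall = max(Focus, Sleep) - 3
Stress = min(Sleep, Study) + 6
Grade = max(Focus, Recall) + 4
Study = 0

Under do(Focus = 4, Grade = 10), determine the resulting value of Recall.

2

The joint intervention fixes Focus = 4, Grade = 10, removing each variable's own equation.
Recall = max(Focus, Sleep) - 3  [with Focus=4, Sleep=5]  = 2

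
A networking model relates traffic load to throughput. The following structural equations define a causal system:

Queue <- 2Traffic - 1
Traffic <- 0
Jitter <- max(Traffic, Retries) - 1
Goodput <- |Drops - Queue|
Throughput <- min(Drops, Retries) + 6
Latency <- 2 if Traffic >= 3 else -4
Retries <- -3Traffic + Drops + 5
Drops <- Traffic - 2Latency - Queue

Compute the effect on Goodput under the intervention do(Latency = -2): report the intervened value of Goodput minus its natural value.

do(Latency=-2) replaces the equation Latency <- 2 if Traffic >= 3 else -4 with the constant Latency = -2.
Queue = 2Traffic - 1  [with Traffic=0]  = -1
Drops = Traffic - 2Latency - Queue  [with Traffic=0, Latency=-2, Queue=-1]  = 5
Goodput = |Drops - Queue|  [with Drops=5, Queue=-1]  = 6
Without intervention: Latency = 2 if Traffic >= 3 else -4  [with Traffic=0]  = -4; Queue = 2Traffic - 1  [with Traffic=0]  = -1; Drops = Traffic - 2Latency - Queue  [with Traffic=0, Latency=-4, Queue=-1]  = 9; Goodput = |Drops - Queue|  [with Drops=9, Queue=-1]  = 10.
Change = 6 − 10 = -4.

-4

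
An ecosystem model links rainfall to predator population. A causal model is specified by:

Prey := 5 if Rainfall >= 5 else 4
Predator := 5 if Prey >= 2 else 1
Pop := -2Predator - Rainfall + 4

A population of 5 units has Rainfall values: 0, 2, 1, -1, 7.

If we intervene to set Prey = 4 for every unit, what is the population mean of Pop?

-7.8

Every unit gets Prey=4 under the intervention. Pop values become -6, -8, -7, -5, -13; E[Pop|do(Prey=4)] = -7.8.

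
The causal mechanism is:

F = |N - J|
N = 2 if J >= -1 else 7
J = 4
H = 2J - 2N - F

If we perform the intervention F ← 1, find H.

The intervention breaks the incoming arrows to F: F = |N - J| no longer applies, and F = 1.
N = 2 if J >= -1 else 7  [with J=4]  = 2
H = 2J - 2N - F  [with J=4, N=2, F=1]  = 3

3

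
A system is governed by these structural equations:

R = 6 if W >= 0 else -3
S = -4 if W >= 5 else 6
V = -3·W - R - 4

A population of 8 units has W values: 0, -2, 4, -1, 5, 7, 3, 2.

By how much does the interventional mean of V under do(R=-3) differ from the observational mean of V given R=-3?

-11.25

Every unit gets R=-3 under the intervention. V values become -1, 5, -13, 2, -16, -22, -10, -7; E[V|do(R=-3)] = -7.75.
Observing R=-3 restricts to units where R's equation naturally yields -3: W ∈ {-2, -1}. In that subpopulation V = 5, 2, mean 3.5.
Difference = -7.75 − 3.5 = -11.25.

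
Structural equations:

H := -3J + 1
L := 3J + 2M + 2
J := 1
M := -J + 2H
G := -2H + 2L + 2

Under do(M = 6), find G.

40

do(M=6) replaces the equation M := -J + 2H with the constant M = 6.
H = -3J + 1  [with J=1]  = -2
L = 3J + 2M + 2  [with J=1, M=6]  = 17
G = -2H + 2L + 2  [with H=-2, L=17]  = 40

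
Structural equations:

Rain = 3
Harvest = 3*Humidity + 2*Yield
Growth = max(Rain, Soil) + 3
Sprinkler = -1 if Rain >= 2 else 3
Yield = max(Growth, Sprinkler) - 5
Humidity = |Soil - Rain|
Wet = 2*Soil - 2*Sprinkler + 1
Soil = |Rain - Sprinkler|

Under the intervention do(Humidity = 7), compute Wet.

11

do(Humidity=7) replaces the equation Humidity = |Soil - Rain| with the constant Humidity = 7.
No directed path runs from Humidity to Wet, so Wet keeps its natural value.
Sprinkler = -1 if Rain >= 2 else 3  [with Rain=3]  = -1
Soil = |Rain - Sprinkler|  [with Rain=3, Sprinkler=-1]  = 4
Wet = 2*Soil - 2*Sprinkler + 1  [with Soil=4, Sprinkler=-1]  = 11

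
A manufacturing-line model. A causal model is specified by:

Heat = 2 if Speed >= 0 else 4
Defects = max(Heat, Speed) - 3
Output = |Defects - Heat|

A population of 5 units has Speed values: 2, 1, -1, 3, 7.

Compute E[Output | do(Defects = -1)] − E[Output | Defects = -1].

0.4

The intervention sets Defects=-1 in all 5 units regardless of Speed. Recomputing Output per unit gives 3, 3, 5, 3, 3; average 3.4.
E[Output|Defects=-1] averages over only the 2 units with Defects=-1 (Speed = 2, 1): Output = 3, 3, mean 3.
Difference = 3.4 − 3 = 0.4.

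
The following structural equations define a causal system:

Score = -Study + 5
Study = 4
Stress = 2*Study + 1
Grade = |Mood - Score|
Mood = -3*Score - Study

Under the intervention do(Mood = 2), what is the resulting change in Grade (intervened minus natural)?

Intervening sets Mood = 2 and removes its equation (Mood = -3*Score - Study).
Score = -Study + 5  [with Study=4]  = 1
Grade = |Mood - Score|  [with Mood=2, Score=1]  = 1
Without intervention: Score = -Study + 5  [with Study=4]  = 1; Mood = -3*Score - Study  [with Score=1, Study=4]  = -7; Grade = |Mood - Score|  [with Mood=-7, Score=1]  = 8.
Change = 1 − 8 = -7.

-7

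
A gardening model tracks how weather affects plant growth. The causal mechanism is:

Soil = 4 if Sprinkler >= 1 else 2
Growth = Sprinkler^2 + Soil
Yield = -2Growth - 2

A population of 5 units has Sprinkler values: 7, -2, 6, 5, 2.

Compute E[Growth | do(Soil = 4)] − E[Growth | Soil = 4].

The intervention sets Soil=4 in all 5 units regardless of Sprinkler. Recomputing Growth per unit gives 53, 8, 40, 29, 8; average 27.6.
Conditioning on Soil=4 selects the 4 unit(s) with Sprinkler ∈ {7, 6, 5, 2}. Their Growth values: 53, 40, 29, 8. Mean = 32.5.
Difference = 27.6 − 32.5 = -4.9.

-4.9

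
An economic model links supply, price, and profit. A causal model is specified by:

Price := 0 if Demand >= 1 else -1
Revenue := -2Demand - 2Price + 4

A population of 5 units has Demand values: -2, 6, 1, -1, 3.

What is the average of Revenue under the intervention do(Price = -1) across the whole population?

The intervention sets Price=-1 in all 5 units regardless of Demand. Recomputing Revenue per unit gives 10, -6, 4, 8, 0; average 3.2.

3.2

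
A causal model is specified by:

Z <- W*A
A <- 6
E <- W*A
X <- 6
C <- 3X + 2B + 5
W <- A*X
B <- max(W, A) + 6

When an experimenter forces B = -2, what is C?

19

The intervention breaks the incoming arrows to B: B <- max(W, A) + 6 no longer applies, and B = -2.
C = 3X + 2B + 5  [with X=6, B=-2]  = 19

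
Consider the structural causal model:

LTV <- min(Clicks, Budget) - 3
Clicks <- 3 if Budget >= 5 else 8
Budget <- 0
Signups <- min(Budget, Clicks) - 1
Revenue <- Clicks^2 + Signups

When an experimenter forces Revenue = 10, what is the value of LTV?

Intervening sets Revenue = 10 and removes its equation (Revenue <- Clicks^2 + Signups).
No directed path runs from Revenue to LTV, so LTV keeps its natural value.
Clicks = 3 if Budget >= 5 else 8  [with Budget=0]  = 8
LTV = min(Clicks, Budget) - 3  [with Clicks=8, Budget=0]  = -3

-3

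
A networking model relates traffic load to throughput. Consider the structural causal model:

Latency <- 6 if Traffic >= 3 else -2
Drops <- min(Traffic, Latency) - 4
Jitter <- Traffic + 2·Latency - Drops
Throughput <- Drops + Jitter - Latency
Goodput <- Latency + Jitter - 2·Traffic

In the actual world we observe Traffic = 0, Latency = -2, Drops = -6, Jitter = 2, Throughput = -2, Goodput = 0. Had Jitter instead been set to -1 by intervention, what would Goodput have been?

-3

Under do(Jitter=-1), the mechanism Jitter <- Traffic + 2·Latency - Drops is discarded; Jitter is fixed at -1.
Latency = 6 if Traffic >= 3 else -2  [with Traffic=0]  = -2
Goodput = Latency + Jitter - 2·Traffic  [with Latency=-2, Jitter=-1, Traffic=0]  = -3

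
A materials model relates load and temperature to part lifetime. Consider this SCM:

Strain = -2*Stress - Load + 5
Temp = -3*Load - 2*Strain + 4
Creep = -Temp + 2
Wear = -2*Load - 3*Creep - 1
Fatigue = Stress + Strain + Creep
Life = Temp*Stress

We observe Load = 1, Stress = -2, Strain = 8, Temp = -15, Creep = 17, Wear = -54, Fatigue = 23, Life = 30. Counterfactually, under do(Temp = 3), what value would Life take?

-6

do(Temp=3) replaces the equation Temp = -3*Load - 2*Strain + 4 with the constant Temp = 3.
Life = Temp*Stress  [with Temp=3, Stress=-2]  = -6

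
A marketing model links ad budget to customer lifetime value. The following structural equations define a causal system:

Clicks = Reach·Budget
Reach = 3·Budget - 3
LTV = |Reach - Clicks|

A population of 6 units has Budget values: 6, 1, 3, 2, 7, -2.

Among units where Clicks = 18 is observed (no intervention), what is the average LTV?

Observing Clicks=18 restricts to units where Clicks's equation naturally yields 18: Budget ∈ {3, -2}. In that subpopulation LTV = 12, 27, mean 19.5.

19.5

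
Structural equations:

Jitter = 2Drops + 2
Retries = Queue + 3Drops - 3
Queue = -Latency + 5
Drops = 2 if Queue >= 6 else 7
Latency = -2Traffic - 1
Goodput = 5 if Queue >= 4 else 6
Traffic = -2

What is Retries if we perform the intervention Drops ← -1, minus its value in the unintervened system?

-24

Intervening sets Drops = -1 and removes its equation (Drops = 2 if Queue >= 6 else 7).
Latency = -2Traffic - 1  [with Traffic=-2]  = 3
Queue = -Latency + 5  [with Latency=3]  = 2
Retries = Queue + 3Drops - 3  [with Queue=2, Drops=-1]  = -4
Without intervention: Latency = -2Traffic - 1  [with Traffic=-2]  = 3; Queue = -Latency + 5  [with Latency=3]  = 2; Drops = 2 if Queue >= 6 else 7  [with Queue=2]  = 7; Retries = Queue + 3Drops - 3  [with Queue=2, Drops=7]  = 20.
Change = -4 − 20 = -24.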